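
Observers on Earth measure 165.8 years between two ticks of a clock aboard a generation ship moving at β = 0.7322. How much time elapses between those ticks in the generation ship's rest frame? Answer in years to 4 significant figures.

γ = 1/√(1 − 0.7322²) = 1.46824
Proper time: τ₀ = Δt/γ = 165.8/1.46824 = 112.9 years

τ₀ ≈ 112.9 years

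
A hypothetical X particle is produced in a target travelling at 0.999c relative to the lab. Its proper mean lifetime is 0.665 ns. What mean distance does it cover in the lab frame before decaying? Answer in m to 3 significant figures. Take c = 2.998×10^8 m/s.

d ≈ 4.45 m

γ = 1/√(1 − 0.999²) = 22.366
Dilated lifetime: Δt = γτ₀ = 22.366 × 0.665 ns = 14.874 ns
d = vΔt = 0.999c × 14.874 ns = 2.9950×10^8 m/s × 1.4874×10^-8 s = 4.45 m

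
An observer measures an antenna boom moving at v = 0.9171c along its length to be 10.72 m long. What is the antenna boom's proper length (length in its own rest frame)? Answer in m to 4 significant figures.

γ = 1/√(1 − 0.9171²) = 2.50842
L₀ = γL = 2.50842 × 10.72 = 26.89 m

L₀ ≈ 26.89 m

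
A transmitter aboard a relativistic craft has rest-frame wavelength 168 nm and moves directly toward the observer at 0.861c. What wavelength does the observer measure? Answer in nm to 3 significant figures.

λ_obs ≈ 45.9 nm

Relativistic Doppler: λ_obs = λ_src √((1−β)/(1+β))
= 168 × √(0.13900/1.8610) = 168 × 0.27330 = 45.9 nm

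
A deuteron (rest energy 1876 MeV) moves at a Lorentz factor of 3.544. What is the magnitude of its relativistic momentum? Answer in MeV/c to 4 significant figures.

p ≈ 6378 MeV/c

β = √(1 − 1/γ²) = √(1 − 1/3.544²) = 0.959365
p = γβm₀c = 3.544 × 0.959365 × 1876 MeV/c = 6378 MeV/c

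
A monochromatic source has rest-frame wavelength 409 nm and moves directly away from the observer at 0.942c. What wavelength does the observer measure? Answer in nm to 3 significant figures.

Relativistic Doppler: λ_obs = λ_src √((1+β)/(1−β))
= 409 × √(1.9420/0.058000) = 409 × 5.7864 = 2370 nm

λ_obs ≈ 2370 nm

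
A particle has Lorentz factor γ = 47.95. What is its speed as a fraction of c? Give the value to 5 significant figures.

β = √(1 − 1/γ²) = √(1 − 1/47.95²) = √(0.9995651) = 0.99978

β ≈ 0.99978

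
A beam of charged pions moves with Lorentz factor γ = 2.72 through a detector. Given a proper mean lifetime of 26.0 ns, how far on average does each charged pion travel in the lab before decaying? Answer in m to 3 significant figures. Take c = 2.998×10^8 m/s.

d ≈ 19.7 m

β = √(1 − 1/γ²) = √(1 − 1/2.72²) = 0.92997
Dilated lifetime: Δt = γτ₀ = 2.72 × 26.0 ns = 70.720 ns
d = vΔt = 0.92997c × 70.720 ns = 2.7880×10^8 m/s × 7.0720×10^-8 s = 19.7 m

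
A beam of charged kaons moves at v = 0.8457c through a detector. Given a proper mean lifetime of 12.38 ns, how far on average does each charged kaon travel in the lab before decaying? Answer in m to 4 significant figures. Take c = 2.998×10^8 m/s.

γ = 1/√(1 − 0.8457²) = 1.87386
Dilated lifetime: Δt = γτ₀ = 1.87386 × 12.38 ns = 23.1984 ns
d = vΔt = 0.8457c × 23.1984 ns = 2.53541×10^8 m/s × 2.31984×10^-8 s = 5.882 m

d ≈ 5.882 m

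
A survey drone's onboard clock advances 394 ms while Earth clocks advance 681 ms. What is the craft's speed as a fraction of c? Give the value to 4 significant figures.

β ≈ 0.8156

γ = Δt/τ₀ = 681/394 = 1.72843
β = √(1 − 1/γ²) = √(1 − 1/1.72843²) = 0.8156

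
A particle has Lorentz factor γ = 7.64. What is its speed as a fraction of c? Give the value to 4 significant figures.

β ≈ 0.9914

β = √(1 − 1/γ²) = √(1 − 1/7.64²) = √(0.982868) = 0.9914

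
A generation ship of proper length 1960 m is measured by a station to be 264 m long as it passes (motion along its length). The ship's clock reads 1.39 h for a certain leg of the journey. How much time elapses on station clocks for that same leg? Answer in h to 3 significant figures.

Δt ≈ 10.3 h

Length contraction ⇒ γ = L₀/L = 1960/264 = 7.4242
Time dilation: Δt = γτ₀ = 7.4242 × 1.39 h = 10.3 h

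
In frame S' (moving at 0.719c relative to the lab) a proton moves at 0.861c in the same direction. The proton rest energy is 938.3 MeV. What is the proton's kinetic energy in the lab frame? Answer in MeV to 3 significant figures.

u_lab = (0.861 + 0.719)/(1 + 0.861×0.719) = 0.975875
γ = 1/√(1 − 0.975875²) = 4.5803
K = (γ − 1)m₀c² = (4.5803 − 1) × 938.3 = 3.5803 × 938.3 = 3360 MeV

K ≈ 3360 MeV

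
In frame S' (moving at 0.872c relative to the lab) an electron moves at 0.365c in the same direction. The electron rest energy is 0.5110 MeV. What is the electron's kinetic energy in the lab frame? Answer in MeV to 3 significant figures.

u_lab = (0.365 + 0.872)/(1 + 0.365×0.872) = 0.938344
γ = 1/√(1 − 0.938344²) = 2.8927
K = (γ − 1)m₀c² = (2.8927 − 1) × 0.5110 = 1.8927 × 0.5110 = 0.967 MeV

K ≈ 0.967 MeV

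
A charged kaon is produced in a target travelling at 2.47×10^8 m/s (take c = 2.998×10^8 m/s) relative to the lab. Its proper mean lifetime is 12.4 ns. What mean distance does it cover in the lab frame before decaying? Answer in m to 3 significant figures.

d ≈ 5.40 m

β = v/c = 2.47×10^8 / 2.998×10^8 = 0.82388
γ = 1/√(1 − 0.82388²) = 1.7644
Dilated lifetime: Δt = γτ₀ = 1.7644 × 12.4 ns = 21.879 ns
d = vΔt = 0.82388c × 21.879 ns = 2.4700×10^8 m/s × 2.1879×10^-8 s = 5.40 m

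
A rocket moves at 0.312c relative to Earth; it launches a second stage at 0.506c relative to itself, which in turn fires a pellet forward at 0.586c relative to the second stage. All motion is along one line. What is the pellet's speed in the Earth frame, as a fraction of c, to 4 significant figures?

u ≈ 0.9141c

Compose boost 2: (0.506 + 0.312)/(1 + 0.506×0.312) = 0.8180/1.15787 = 0.706468
Compose boost 3: (0.586 + 0.706468)/(1 + 0.586×0.706468) = 1.29247/1.41399 = 0.9141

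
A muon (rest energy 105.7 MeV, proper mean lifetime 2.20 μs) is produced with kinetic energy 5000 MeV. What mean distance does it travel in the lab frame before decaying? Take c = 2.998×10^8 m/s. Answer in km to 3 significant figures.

d ≈ 31.9 km

γ = 1 + K/(m₀c²) = 1 + 5000/105.7 = 48.304
β = √(1 − 1/γ²) = 0.99979
Dilated lifetime: γτ₀ = 48.304 × 2.20 μs = 106.27 μs
d = βc·γτ₀ = 0.99979 × (2.998×10^8 m/s) × 0.00010627 s = 31.9 km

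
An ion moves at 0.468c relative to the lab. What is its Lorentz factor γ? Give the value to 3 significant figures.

γ = 1/√(1 − β²) = 1/√(1 − 0.468²) = 1/√(0.78098) = 1.13

γ ≈ 1.13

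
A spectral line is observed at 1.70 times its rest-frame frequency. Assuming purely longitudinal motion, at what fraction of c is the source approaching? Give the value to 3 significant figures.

β ≈ 0.486

f_obs/f_src = √((1+β)/(1−β)) = 1.70  ⇒  (1+β)/(1−β) = 2.8900
β = |1 − D²|/(1 + D²) = |1 − 2.8900|/(1 + 2.8900) = 0.486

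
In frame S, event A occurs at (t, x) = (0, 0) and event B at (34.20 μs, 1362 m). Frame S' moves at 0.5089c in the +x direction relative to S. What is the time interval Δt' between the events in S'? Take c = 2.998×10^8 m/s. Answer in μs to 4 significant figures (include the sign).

γ = 1/√(1 − 0.5089²) = 1.16168
Δt' = γ(Δt − vΔx/c²) = 1.16168 × (34.20 μs − 0.5089×1362 m / (2.998×10^8 m/s))
= 1.16168 × (31.8881 μs) = 37.04 μs

Δt' ≈ 37.04 μs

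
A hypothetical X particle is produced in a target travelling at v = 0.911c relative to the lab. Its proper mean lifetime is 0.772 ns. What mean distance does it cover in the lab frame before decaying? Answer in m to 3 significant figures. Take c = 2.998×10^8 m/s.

γ = 1/√(1 − 0.911²) = 2.4248
Dilated lifetime: Δt = γτ₀ = 2.4248 × 0.772 ns = 1.8719 ns
d = vΔt = 0.911c × 1.8719 ns = 2.7312×10^8 m/s × 1.8719×10^-9 s = 0.511 m

d ≈ 0.511 m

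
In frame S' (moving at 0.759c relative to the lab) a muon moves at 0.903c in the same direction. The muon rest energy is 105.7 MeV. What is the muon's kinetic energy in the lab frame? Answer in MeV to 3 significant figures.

K ≈ 531 MeV

u_lab = (0.903 + 0.759)/(1 + 0.903×0.759) = 0.986130
γ = 1/√(1 − 0.986130²) = 6.0249
K = (γ − 1)m₀c² = (6.0249 − 1) × 105.7 = 5.0249 × 105.7 = 531 MeV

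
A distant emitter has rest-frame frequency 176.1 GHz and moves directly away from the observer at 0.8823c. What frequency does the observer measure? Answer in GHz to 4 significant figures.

f_obs ≈ 44.04 GHz

Relativistic Doppler: f_obs = f_src √((1−β)/(1+β))
= 176.1 × √(0.117700/1.88230) = 176.1 × 0.250060 = 44.04 GHz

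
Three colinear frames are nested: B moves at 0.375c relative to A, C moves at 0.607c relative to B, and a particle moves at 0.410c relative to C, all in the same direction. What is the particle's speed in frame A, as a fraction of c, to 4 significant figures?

u ≈ 0.9111c

Compose boost 2: (0.607 + 0.375)/(1 + 0.607×0.375) = 0.9820/1.22762 = 0.799919
Compose boost 3: (0.410 + 0.799919)/(1 + 0.410×0.799919) = 1.20992/1.32797 = 0.9111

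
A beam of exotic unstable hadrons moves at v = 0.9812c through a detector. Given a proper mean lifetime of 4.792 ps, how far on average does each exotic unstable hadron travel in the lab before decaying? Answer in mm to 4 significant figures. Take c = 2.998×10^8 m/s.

d ≈ 7.304 mm

γ = 1/√(1 − 0.9812²) = 5.18152
Dilated lifetime: Δt = γτ₀ = 5.18152 × 4.792 ps = 24.8298 ps
d = vΔt = 0.9812c × 24.8298 ps = 2.94164×10^8 m/s × 2.48298×10^-11 s = 7.304 mm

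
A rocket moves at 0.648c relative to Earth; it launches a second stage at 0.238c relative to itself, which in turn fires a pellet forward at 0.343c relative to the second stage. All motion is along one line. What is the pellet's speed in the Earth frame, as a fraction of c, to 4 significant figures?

u ≈ 0.8791c

Compose boost 2: (0.238 + 0.648)/(1 + 0.238×0.648) = 0.8860/1.15422 = 0.767615
Compose boost 3: (0.343 + 0.767615)/(1 + 0.343×0.767615) = 1.11062/1.26329 = 0.8791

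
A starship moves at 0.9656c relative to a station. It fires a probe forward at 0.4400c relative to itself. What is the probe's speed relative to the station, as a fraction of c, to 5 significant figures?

Relativistic velocity addition: u = (u' + v)/(1 + u'v/c²)
= (0.4400 + 0.9656)/(1 + 0.4400×0.9656) = 1.4056/1.424864 = 0.98648

u ≈ 0.98648c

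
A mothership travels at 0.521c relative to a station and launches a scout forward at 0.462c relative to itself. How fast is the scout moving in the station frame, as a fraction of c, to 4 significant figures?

u ≈ 0.7923c

Compose boost 2: (0.462 + 0.521)/(1 + 0.462×0.521) = 0.9830/1.24070 = 0.7923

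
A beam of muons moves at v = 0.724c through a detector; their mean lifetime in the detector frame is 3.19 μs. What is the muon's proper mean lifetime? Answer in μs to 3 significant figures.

γ = 1/√(1 − 0.724²) = 1.4497
Proper time: τ₀ = Δt/γ = 3.19/1.4497 = 2.20 μs

τ₀ ≈ 2.20 μs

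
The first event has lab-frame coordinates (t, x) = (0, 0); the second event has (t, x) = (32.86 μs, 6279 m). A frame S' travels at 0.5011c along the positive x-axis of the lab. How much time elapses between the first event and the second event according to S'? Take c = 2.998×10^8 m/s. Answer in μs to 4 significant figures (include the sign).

Δt' ≈ 25.84 μs

γ = 1/√(1 − 0.5011²) = 1.15555
Δt' = γ(Δt − vΔx/c²) = 1.15555 × (32.86 μs − 0.5011×6279 m / (2.998×10^8 m/s))
= 1.15555 × (22.3650 μs) = 25.84 μs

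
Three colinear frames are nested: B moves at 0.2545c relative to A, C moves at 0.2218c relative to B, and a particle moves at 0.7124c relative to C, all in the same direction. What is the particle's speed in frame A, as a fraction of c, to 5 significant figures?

u ≈ 0.88046c

Compose boost 2: (0.2218 + 0.2545)/(1 + 0.2218×0.2545) = 0.47630/1.056448 = 0.4508504
Compose boost 3: (0.7124 + 0.4508504)/(1 + 0.7124×0.4508504) = 1.163250/1.321186 = 0.88046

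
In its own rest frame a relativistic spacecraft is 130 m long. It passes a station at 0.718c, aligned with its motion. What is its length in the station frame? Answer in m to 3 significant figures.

γ = 1/√(1 − 0.718²) = 1.4367
Length contraction: L = L₀/γ = 130/1.4367 = 90.5 m

L ≈ 90.5 m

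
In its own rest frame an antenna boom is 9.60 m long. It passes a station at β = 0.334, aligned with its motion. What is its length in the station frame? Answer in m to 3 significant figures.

γ = 1/√(1 − 0.334²) = 1.0609
Length contraction: L = L₀/γ = 9.60/1.0609 = 9.05 m

L ≈ 9.05 m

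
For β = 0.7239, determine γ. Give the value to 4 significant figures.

γ ≈ 1.449

γ = 1/√(1 − β²) = 1/√(1 − 0.7239²) = 1/√(0.475969) = 1.449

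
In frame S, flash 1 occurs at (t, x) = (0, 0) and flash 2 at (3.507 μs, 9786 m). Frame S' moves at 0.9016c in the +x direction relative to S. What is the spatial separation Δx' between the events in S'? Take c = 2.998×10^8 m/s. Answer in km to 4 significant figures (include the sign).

γ = 1/√(1 − 0.9016²) = 2.31176
Δx' = γ(Δx − vΔt) = 2.31176 × (9786 m − 0.9016×(2.998×10^8 m/s)×3.507×10^-6 s)
= 2.31176 × (8838.06 m) = 20.43 km

Δx' ≈ 20.43 km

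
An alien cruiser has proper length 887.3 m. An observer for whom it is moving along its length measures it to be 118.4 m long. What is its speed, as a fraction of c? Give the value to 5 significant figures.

β ≈ 0.99106

γ = L₀/L = 887.3/118.4 = 7.494088
β = √(1 − 1/γ²) = 0.99106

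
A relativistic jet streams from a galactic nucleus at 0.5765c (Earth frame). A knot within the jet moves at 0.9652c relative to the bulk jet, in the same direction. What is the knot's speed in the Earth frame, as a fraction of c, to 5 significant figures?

u ≈ 0.99053c

Relativistic velocity addition: u = (u' + v)/(1 + u'v/c²)
= (0.9652 + 0.5765)/(1 + 0.9652×0.5765) = 1.5417/1.556438 = 0.99053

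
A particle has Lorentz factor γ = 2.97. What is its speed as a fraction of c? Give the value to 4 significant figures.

β ≈ 0.9416

β = √(1 − 1/γ²) = √(1 − 1/2.97²) = √(0.886633) = 0.9416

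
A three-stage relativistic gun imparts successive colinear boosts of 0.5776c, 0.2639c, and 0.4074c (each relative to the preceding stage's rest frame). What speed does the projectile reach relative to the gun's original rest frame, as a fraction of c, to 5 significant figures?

u ≈ 0.87677c

Compose boost 2: (0.2639 + 0.5776)/(1 + 0.2639×0.5776) = 0.84150/1.152429 = 0.7301971
Compose boost 3: (0.4074 + 0.7301971)/(1 + 0.4074×0.7301971) = 1.137597/1.297482 = 0.87677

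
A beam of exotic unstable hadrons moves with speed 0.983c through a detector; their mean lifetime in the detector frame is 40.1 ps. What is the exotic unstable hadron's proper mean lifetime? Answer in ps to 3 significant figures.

γ = 1/√(1 − 0.983²) = 5.4465
Proper time: τ₀ = Δt/γ = 40.1/5.4465 = 7.36 ps

τ₀ ≈ 7.36 ps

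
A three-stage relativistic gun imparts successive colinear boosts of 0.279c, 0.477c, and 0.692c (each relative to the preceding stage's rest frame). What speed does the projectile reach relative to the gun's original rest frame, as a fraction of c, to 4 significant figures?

Compose boost 2: (0.477 + 0.279)/(1 + 0.477×0.279) = 0.7560/1.13308 = 0.667206
Compose boost 3: (0.692 + 0.667206)/(1 + 0.692×0.667206) = 1.35921/1.46171 = 0.9299

u ≈ 0.9299c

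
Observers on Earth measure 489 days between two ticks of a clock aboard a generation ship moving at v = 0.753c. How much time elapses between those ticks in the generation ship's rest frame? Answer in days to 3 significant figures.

γ = 1/√(1 − 0.753²) = 1.5197
Proper time: τ₀ = Δt/γ = 489/1.5197 = 322 days

τ₀ ≈ 322 days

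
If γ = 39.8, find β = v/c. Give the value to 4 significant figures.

β = √(1 − 1/γ²) = √(1 − 1/39.8²) = √(0.999369) = 0.9997

β ≈ 0.9997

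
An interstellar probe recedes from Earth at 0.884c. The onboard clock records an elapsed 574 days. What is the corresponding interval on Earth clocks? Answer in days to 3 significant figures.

γ = 1/√(1 − 0.884²) = 2.1391
Time dilation: Δt = γτ₀ = 2.1391 × 574 days = 1230 days

Δt ≈ 1230 days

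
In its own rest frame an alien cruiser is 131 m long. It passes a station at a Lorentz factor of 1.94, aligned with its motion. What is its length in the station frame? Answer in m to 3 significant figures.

L ≈ 67.5 m

γ = 1.94 (given)
Length contraction: L = L₀/γ = 131/1.94 = 67.5 m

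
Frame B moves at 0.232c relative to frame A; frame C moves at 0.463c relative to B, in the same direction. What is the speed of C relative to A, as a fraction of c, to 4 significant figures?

Compose boost 2: (0.463 + 0.232)/(1 + 0.463×0.232) = 0.6950/1.10742 = 0.6276

u ≈ 0.6276c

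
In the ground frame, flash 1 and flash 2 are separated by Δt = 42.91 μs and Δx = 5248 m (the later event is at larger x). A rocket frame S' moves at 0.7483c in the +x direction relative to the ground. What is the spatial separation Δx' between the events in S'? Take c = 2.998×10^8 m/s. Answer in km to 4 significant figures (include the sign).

Δx' ≈ -6.600 km

γ = 1/√(1 − 0.7483²) = 1.50748
Δx' = γ(Δx − vΔt) = 1.50748 × (5248 m − 0.7483×(2.998×10^8 m/s)×42.91×10^-6 s)
= 1.50748 × (-4378.44 m) = -6.600 km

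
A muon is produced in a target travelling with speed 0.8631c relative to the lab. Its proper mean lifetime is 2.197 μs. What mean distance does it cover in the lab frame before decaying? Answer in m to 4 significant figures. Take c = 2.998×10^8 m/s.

d ≈ 1126 m

γ = 1/√(1 − 0.8631²) = 1.98007
Dilated lifetime: Δt = γτ₀ = 1.98007 × 2.197 μs = 4.35021 μs
d = vΔt = 0.8631c × 4.35021 μs = 2.58757×10^8 m/s × 4.35021×10^-6 s = 1126 m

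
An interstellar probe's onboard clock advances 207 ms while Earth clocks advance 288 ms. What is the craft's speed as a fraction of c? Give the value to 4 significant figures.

γ = Δt/τ₀ = 288/207 = 1.39130
β = √(1 − 1/γ²) = √(1 − 1/1.39130²) = 0.6953

β ≈ 0.6953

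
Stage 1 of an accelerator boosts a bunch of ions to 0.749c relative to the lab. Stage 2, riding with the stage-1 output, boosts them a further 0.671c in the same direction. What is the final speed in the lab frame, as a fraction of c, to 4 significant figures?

u ≈ 0.9450c

Compose boost 2: (0.671 + 0.749)/(1 + 0.671×0.749) = 1.420/1.50258 = 0.9450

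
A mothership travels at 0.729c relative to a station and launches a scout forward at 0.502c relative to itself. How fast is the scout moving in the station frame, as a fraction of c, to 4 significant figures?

Compose boost 2: (0.502 + 0.729)/(1 + 0.502×0.729) = 1.231/1.36596 = 0.9012

u ≈ 0.9012c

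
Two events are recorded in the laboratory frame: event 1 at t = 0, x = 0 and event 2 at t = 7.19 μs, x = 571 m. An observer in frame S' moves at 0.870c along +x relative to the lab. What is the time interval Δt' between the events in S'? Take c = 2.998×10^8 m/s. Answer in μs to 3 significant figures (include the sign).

Δt' ≈ 11.2 μs

γ = 1/√(1 − 0.870²) = 2.0282
Δt' = γ(Δt − vΔx/c²) = 2.0282 × (7.19 μs − 0.870×571 m / (2.998×10^8 m/s))
= 2.0282 × (5.5330 μs) = 11.2 μs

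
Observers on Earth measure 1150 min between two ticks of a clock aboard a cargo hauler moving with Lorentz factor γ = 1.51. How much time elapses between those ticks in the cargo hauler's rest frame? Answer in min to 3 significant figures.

γ = 1.51 (given)
Proper time: τ₀ = Δt/γ = 1150/1.51 = 762 min

τ₀ ≈ 762 min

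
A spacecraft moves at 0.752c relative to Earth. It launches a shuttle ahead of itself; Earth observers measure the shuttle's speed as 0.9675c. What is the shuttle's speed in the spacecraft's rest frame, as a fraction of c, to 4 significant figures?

u' ≈ 0.7910c

Inverse velocity addition: u' = (u − v)/(1 − uv/c²)
= (0.9675 − 0.752)/(1 − 0.9675×0.752) = 0.2155/0.272440 = 0.7910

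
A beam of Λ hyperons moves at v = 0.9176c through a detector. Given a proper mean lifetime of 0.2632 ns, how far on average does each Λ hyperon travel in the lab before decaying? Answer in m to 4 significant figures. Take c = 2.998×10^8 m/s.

d ≈ 0.1821 m

γ = 1/√(1 − 0.9176²) = 2.51569
Dilated lifetime: Δt = γτ₀ = 2.51569 × 0.2632 ns = 0.662130 ns
d = vΔt = 0.9176c × 0.662130 ns = 2.75096×10^8 m/s × 6.62130×10^-10 s = 0.1821 m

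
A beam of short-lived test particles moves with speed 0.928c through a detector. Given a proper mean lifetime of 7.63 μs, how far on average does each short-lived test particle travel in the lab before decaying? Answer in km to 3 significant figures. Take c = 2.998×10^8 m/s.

γ = 1/√(1 − 0.928²) = 2.6840
Dilated lifetime: Δt = γτ₀ = 2.6840 × 7.63 μs = 20.479 μs
d = vΔt = 0.928c × 20.479 μs = 2.7821×10^8 m/s × 2.0479×10^-5 s = 5.70 km

d ≈ 5.70 km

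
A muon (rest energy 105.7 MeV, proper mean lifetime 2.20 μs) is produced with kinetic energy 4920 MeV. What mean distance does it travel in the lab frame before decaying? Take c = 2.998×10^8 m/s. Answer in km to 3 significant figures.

γ = 1 + K/(m₀c²) = 1 + 4920/105.7 = 47.547
β = √(1 − 1/γ²) = 0.99978
Dilated lifetime: γτ₀ = 47.547 × 2.20 μs = 104.60 μs
d = βc·γτ₀ = 0.99978 × (2.998×10^8 m/s) × 0.00010460 s = 31.4 km

d ≈ 31.4 km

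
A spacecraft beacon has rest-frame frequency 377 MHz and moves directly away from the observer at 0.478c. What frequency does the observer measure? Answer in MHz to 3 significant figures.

f_obs ≈ 224 MHz

Relativistic Doppler: f_obs = f_src √((1−β)/(1+β))
= 377 × √(0.52200/1.4780) = 377 × 0.59429 = 224 MHz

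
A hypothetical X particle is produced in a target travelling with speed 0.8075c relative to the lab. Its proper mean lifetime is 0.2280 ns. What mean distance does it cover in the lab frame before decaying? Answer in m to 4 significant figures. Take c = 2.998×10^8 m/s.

γ = 1/√(1 − 0.8075²) = 1.69530
Dilated lifetime: Δt = γτ₀ = 1.69530 × 0.2280 ns = 0.386527 ns
d = vΔt = 0.8075c × 0.386527 ns = 2.42088×10^8 m/s × 3.86527×10^-10 s = 0.09357 m

d ≈ 0.09357 m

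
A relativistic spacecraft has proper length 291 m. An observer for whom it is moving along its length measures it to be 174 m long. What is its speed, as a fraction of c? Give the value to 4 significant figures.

γ = L₀/L = 291/174 = 1.67241
β = √(1 − 1/γ²) = 0.8015

β ≈ 0.8015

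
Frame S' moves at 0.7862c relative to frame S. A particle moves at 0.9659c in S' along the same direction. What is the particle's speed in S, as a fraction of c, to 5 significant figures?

u ≈ 0.99586c

Relativistic velocity addition: u = (u' + v)/(1 + u'v/c²)
= (0.9659 + 0.7862)/(1 + 0.9659×0.7862) = 1.7521/1.759391 = 0.99586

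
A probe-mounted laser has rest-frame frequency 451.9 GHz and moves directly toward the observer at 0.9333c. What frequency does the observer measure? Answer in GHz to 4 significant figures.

Relativistic Doppler: f_obs = f_src √((1+β)/(1−β))
= 451.9 × √(1.93330/0.0667000) = 451.9 × 5.38377 = 2433 GHz

f_obs ≈ 2433 GHz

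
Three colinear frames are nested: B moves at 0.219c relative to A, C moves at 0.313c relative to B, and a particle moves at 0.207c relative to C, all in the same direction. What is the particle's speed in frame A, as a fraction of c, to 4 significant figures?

Compose boost 2: (0.313 + 0.219)/(1 + 0.313×0.219) = 0.5320/1.06855 = 0.497872
Compose boost 3: (0.207 + 0.497872)/(1 + 0.207×0.497872) = 0.704872/1.10306 = 0.6390

u ≈ 0.6390c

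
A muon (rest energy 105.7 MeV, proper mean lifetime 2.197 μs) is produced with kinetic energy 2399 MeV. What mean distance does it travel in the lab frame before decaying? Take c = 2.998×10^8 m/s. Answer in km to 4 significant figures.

d ≈ 15.59 km

γ = 1 + K/(m₀c²) = 1 + 2399/105.7 = 23.6963
β = √(1 − 1/γ²) = 0.999109
Dilated lifetime: γτ₀ = 23.6963 × 2.197 μs = 52.0608 μs
d = βc·γτ₀ = 0.999109 × (2.998×10^8 m/s) × 5.20608×10^-5 s = 15.59 km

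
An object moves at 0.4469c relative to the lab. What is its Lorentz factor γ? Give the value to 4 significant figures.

γ ≈ 1.118

γ = 1/√(1 − β²) = 1/√(1 − 0.4469²) = 1/√(0.800280) = 1.118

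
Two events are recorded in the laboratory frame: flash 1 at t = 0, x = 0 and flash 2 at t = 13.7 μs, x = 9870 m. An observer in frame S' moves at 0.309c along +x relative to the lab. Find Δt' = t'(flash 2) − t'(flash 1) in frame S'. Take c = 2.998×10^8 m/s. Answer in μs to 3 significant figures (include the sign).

γ = 1/√(1 − 0.309²) = 1.0515
Δt' = γ(Δt − vΔx/c²) = 1.0515 × (13.7 μs − 0.309×9870 m / (2.998×10^8 m/s))
= 1.0515 × (3.5271 μs) = 3.71 μs

Δt' ≈ 3.71 μs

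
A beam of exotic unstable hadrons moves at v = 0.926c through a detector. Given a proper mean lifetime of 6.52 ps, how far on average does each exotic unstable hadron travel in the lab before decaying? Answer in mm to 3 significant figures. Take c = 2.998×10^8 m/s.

γ = 1/√(1 − 0.926²) = 2.6488
Dilated lifetime: Δt = γτ₀ = 2.6488 × 6.52 ps = 17.270 ps
d = vΔt = 0.926c × 17.270 ps = 2.7761×10^8 m/s × 1.7270×10^-11 s = 4.79 mm

d ≈ 4.79 mm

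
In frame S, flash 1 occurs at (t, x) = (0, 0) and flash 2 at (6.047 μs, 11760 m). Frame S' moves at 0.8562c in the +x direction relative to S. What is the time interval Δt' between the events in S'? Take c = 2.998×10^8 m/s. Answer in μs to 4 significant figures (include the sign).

γ = 1/√(1 − 0.8562²) = 1.93557
Δt' = γ(Δt − vΔx/c²) = 1.93557 × (6.047 μs − 0.8562×11760 m / (2.998×10^8 m/s))
= 1.93557 × (-27.5384 μs) = -53.30 μs

Δt' ≈ -53.30 μs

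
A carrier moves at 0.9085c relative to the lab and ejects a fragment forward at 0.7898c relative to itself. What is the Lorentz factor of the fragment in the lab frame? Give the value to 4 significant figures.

u_lab = (0.7898 + 0.9085)/(1 + 0.7898×0.9085) = 1.6983/1.717533 = 0.9888018
γ = 1/√(1 − 0.9888018²) = 6.701

γ ≈ 6.701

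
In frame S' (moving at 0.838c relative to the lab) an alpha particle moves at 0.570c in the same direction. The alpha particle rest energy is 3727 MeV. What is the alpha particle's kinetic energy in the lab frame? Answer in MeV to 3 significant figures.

u_lab = (0.570 + 0.838)/(1 + 0.570×0.838) = 0.952858
γ = 1/√(1 − 0.952858²) = 3.2958
K = (γ − 1)m₀c² = (3.2958 − 1) × 3727 = 2.2958 × 3727 = 8560 MeV

K ≈ 8560 MeV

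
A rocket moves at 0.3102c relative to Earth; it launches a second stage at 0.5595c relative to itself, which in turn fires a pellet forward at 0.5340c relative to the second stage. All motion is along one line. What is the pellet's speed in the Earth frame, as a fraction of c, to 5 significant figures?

Compose boost 2: (0.5595 + 0.3102)/(1 + 0.5595×0.3102) = 0.86970/1.173557 = 0.7410804
Compose boost 3: (0.5340 + 0.7410804)/(1 + 0.5340×0.7410804) = 1.275080/1.395737 = 0.91355

u ≈ 0.91355c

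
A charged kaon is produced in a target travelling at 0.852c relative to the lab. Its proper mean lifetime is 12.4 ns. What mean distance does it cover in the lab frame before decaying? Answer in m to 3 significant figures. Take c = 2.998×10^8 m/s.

γ = 1/√(1 − 0.852²) = 1.9101
Dilated lifetime: Δt = γτ₀ = 1.9101 × 12.4 ns = 23.685 ns
d = vΔt = 0.852c × 23.685 ns = 2.5543×10^8 m/s × 2.3685×10^-8 s = 6.05 m

d ≈ 6.05 m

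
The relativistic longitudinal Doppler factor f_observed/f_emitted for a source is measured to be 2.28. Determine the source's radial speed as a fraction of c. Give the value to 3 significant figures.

β ≈ 0.677

f_obs/f_src = √((1+β)/(1−β)) = 2.28  ⇒  (1+β)/(1−β) = 5.1984
β = |1 − D²|/(1 + D²) = |1 − 5.1984|/(1 + 5.1984) = 0.677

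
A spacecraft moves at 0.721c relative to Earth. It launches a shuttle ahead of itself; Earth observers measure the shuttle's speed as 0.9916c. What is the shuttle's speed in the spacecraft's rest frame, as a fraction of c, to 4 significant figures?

u' ≈ 0.9493c

Inverse velocity addition: u' = (u − v)/(1 − uv/c²)
= (0.9916 − 0.721)/(1 − 0.9916×0.721) = 0.2706/0.285056 = 0.9493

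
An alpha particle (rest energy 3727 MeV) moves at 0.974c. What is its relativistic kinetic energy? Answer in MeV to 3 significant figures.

γ = 1/√(1 − 0.974²) = 4.4141
K = (γ − 1)m₀c² = (4.4141 − 1) × 3727 MeV = 3.4141 × 3727 MeV = 12700 MeV

K ≈ 12700 MeV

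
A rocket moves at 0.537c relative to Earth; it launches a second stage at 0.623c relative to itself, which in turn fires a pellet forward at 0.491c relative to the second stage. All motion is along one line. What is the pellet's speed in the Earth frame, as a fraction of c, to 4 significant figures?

u ≈ 0.9533c

Compose boost 2: (0.623 + 0.537)/(1 + 0.623×0.537) = 1.160/1.33455 = 0.869206
Compose boost 3: (0.491 + 0.869206)/(1 + 0.491×0.869206) = 1.36021/1.42678 = 0.9533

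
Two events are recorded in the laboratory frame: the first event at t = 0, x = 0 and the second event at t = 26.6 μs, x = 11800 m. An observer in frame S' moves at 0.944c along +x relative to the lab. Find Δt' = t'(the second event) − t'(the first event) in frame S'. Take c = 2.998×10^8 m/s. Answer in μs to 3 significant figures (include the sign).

Δt' ≈ -32.0 μs

γ = 1/√(1 − 0.944²) = 3.0308
Δt' = γ(Δt − vΔx/c²) = 3.0308 × (26.6 μs − 0.944×11800 m / (2.998×10^8 m/s))
= 3.0308 × (-10.555 μs) = -32.0 μs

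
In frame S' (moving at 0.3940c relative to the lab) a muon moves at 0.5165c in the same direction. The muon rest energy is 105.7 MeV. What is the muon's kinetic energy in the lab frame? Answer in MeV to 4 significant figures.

K ≈ 55.93 MeV

u_lab = (0.5165 + 0.3940)/(1 + 0.5165×0.3940) = 0.7565428
γ = 1/√(1 − 0.7565428²) = 1.52918
K = (γ − 1)m₀c² = (1.52918 − 1) × 105.7 = 0.529182 × 105.7 = 55.93 MeV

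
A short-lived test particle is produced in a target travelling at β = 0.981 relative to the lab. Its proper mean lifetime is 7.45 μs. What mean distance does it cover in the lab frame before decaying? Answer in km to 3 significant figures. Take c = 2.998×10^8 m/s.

d ≈ 11.3 km

γ = 1/√(1 − 0.981²) = 5.1544
Dilated lifetime: Δt = γτ₀ = 5.1544 × 7.45 μs = 38.401 μs
d = vΔt = 0.981c × 38.401 μs = 2.9410×10^8 m/s × 3.8401×10^-5 s = 11.3 km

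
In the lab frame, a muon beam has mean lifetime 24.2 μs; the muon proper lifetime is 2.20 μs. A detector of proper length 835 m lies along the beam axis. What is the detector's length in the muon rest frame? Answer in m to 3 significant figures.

L ≈ 75.9 m

Time dilation ⇒ γ = Δt/τ₀ = 24.2/2.20 = 11.000
Length contraction: L = L₀/γ = 835/11.000 = 75.9 m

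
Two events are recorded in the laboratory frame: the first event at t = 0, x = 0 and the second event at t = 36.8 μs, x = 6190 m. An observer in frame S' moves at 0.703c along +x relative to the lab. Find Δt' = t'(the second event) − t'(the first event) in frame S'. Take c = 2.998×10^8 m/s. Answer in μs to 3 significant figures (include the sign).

γ = 1/√(1 − 0.703²) = 1.4061
Δt' = γ(Δt − vΔx/c²) = 1.4061 × (36.8 μs − 0.703×6190 m / (2.998×10^8 m/s))
= 1.4061 × (22.285 μs) = 31.3 μs

Δt' ≈ 31.3 μs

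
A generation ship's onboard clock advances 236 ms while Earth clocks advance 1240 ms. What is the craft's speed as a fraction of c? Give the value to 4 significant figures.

γ = Δt/τ₀ = 1240/236 = 5.25424
β = √(1 − 1/γ²) = √(1 − 1/5.25424²) = 0.9817

β ≈ 0.9817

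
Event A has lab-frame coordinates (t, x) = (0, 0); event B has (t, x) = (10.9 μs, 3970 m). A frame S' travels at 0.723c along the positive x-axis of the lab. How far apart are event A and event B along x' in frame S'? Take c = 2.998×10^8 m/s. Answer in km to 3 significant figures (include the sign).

γ = 1/√(1 − 0.723²) = 1.4475
Δx' = γ(Δx − vΔt) = 1.4475 × (3970 m − 0.723×(2.998×10^8 m/s)×10.9×10^-6 s)
= 1.4475 × (1607.4 m) = 2.33 km

Δx' ≈ 2.33 km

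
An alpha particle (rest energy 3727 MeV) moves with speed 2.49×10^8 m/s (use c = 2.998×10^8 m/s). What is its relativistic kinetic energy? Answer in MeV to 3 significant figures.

β = v/c = 2.49×10^8 / 2.998×10^8 = 0.83055
γ = 1/√(1 − 0.83055²) = 1.7955
K = (γ − 1)m₀c² = (1.7955 − 1) × 3727 MeV = 0.79553 × 3727 MeV = 2960 MeV

K ≈ 2960 MeV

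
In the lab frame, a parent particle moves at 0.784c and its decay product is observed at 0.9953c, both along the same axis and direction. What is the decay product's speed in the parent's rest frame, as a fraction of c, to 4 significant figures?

Inverse velocity addition: u' = (u − v)/(1 − uv/c²)
= (0.9953 − 0.784)/(1 − 0.9953×0.784) = 0.2113/0.219685 = 0.9618

u' ≈ 0.9618c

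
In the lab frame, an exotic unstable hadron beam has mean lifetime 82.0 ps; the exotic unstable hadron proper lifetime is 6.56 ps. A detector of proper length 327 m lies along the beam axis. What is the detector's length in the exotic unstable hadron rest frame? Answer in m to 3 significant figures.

L ≈ 26.2 m

Time dilation ⇒ γ = Δt/τ₀ = 82.0/6.56 = 12.500
Length contraction: L = L₀/γ = 327/12.500 = 26.2 m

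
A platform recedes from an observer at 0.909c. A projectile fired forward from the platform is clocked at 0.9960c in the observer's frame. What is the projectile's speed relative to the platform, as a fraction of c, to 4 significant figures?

Inverse velocity addition: u' = (u − v)/(1 − uv/c²)
= (0.9960 − 0.909)/(1 − 0.9960×0.909) = 0.08700/0.0946360 = 0.9193

u' ≈ 0.9193c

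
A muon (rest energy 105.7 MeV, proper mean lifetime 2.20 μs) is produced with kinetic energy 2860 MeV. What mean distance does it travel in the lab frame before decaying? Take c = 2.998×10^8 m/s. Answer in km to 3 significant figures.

d ≈ 18.5 km

γ = 1 + K/(m₀c²) = 1 + 2860/105.7 = 28.058
β = √(1 − 1/γ²) = 0.99936
Dilated lifetime: γτ₀ = 28.058 × 2.20 μs = 61.727 μs
d = βc·γτ₀ = 0.99936 × (2.998×10^8 m/s) × 6.1727×10^-5 s = 18.5 km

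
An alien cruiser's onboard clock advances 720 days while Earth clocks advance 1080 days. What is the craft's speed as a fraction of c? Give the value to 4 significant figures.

β ≈ 0.7454

γ = Δt/τ₀ = 1080/720 = 1.50000
β = √(1 − 1/γ²) = √(1 − 1/1.50000²) = 0.7454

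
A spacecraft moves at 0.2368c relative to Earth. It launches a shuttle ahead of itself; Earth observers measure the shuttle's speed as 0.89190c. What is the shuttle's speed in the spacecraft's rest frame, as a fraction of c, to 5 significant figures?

Inverse velocity addition: u' = (u − v)/(1 − uv/c²)
= (0.89190 − 0.2368)/(1 − 0.89190×0.2368) = 0.65510/0.7887981 = 0.83050

u' ≈ 0.83050c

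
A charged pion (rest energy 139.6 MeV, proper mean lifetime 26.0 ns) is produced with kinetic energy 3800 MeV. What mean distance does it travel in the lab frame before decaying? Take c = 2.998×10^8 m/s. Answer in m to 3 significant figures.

γ = 1 + K/(m₀c²) = 1 + 3800/139.6 = 28.221
β = √(1 − 1/γ²) = 0.99937
Dilated lifetime: γτ₀ = 28.221 × 26.0 ns = 733.74 ns
d = βc·γτ₀ = 0.99937 × (2.998×10^8 m/s) × 7.3374×10^-7 s = 220 m

d ≈ 220 m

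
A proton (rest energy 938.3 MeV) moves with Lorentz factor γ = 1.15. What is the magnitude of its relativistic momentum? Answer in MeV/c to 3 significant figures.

β = √(1 − 1/γ²) = √(1 − 1/1.15²) = 0.49382
p = γβm₀c = 1.15 × 0.49382 × 938.3 MeV/c = 533 MeV/c

p ≈ 533 MeV/c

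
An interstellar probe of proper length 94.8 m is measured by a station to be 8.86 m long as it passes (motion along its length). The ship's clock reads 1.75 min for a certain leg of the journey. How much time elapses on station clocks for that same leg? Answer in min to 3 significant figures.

Δt ≈ 18.7 min

Length contraction ⇒ γ = L₀/L = 94.8/8.86 = 10.700
Time dilation: Δt = γτ₀ = 10.700 × 1.75 min = 18.7 min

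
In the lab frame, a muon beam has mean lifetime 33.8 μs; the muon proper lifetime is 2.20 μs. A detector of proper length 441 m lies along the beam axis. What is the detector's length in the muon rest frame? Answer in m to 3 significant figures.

Time dilation ⇒ γ = Δt/τ₀ = 33.8/2.20 = 15.364
Length contraction: L = L₀/γ = 441/15.364 = 28.7 m

L ≈ 28.7 m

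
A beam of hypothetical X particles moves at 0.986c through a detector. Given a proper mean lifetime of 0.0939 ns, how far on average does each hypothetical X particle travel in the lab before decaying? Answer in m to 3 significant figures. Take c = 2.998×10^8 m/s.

γ = 1/√(1 − 0.986²) = 5.9972
Dilated lifetime: Δt = γτ₀ = 5.9972 × 0.0939 ns = 0.56313 ns
d = vΔt = 0.986c × 0.56313 ns = 2.9560×10^8 m/s × 5.6313×10^-10 s = 0.166 m

d ≈ 0.166 m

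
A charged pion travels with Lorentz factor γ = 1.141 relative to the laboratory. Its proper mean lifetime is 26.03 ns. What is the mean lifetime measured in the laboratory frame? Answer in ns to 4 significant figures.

Δt ≈ 29.70 ns

γ = 1.141 (given)
Time dilation: Δt = γτ₀ = 1.141 × 26.03 ns = 29.70 ns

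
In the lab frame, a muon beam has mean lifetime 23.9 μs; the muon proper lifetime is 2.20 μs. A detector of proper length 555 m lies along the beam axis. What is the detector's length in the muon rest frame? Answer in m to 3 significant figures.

L ≈ 51.1 m

Time dilation ⇒ γ = Δt/τ₀ = 23.9/2.20 = 10.864
Length contraction: L = L₀/γ = 555/10.864 = 51.1 m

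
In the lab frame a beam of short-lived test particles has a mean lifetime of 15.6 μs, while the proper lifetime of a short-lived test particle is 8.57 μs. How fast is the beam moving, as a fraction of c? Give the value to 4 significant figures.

β ≈ 0.8356

γ = Δt/τ₀ = 15.6/8.57 = 1.82030
β = √(1 − 1/γ²) = √(1 − 1/1.82030²) = 0.8356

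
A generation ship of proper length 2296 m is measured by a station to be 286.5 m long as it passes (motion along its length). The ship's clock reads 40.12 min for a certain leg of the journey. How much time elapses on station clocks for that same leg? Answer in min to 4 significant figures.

Length contraction ⇒ γ = L₀/L = 2296/286.5 = 8.01396
Time dilation: Δt = γτ₀ = 8.01396 × 40.12 min = 321.5 min

Δt ≈ 321.5 min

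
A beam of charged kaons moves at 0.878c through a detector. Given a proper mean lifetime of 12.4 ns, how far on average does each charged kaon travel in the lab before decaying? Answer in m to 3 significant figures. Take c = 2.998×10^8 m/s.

γ = 1/√(1 − 0.878²) = 2.0892
Dilated lifetime: Δt = γτ₀ = 2.0892 × 12.4 ns = 25.906 ns
d = vΔt = 0.878c × 25.906 ns = 2.6322×10^8 m/s × 2.5906×10^-8 s = 6.82 m

d ≈ 6.82 m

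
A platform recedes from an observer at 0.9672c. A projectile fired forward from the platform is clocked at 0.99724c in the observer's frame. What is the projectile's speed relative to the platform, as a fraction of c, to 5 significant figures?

u' ≈ 0.84693c

Inverse velocity addition: u' = (u − v)/(1 − uv/c²)
= (0.99724 − 0.9672)/(1 − 0.99724×0.9672) = 0.030040/0.03546947 = 0.84693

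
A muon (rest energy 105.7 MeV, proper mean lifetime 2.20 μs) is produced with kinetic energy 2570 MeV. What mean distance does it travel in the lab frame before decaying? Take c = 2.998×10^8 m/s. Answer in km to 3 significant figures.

γ = 1 + K/(m₀c²) = 1 + 2570/105.7 = 25.314
β = √(1 − 1/γ²) = 0.99922
Dilated lifetime: γτ₀ = 25.314 × 2.20 μs = 55.691 μs
d = βc·γτ₀ = 0.99922 × (2.998×10^8 m/s) × 5.5691×10^-5 s = 16.7 km

d ≈ 16.7 km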